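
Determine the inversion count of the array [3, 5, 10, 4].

Finding inversions in [3, 5, 10, 4]:

(1, 3): arr[1]=5 > arr[3]=4
(2, 3): arr[2]=10 > arr[3]=4

Total inversions: 2

The array has 2 inversion(s): (1,3), (2,3). Each pair (i,j) satisfies i < j and arr[i] > arr[j].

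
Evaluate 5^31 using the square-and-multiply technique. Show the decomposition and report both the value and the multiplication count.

Computing 5^31 by squaring (build up from 5^1; each line after the first costs one multiplication):

5^1 = 5
5^2 = (5^1)^2 = 5^2 = 25
5^3 = 5 * 5^2 = 5 * 25 = 125
5^6 = (5^3)^2 = 125^2 = 15625
5^7 = 5 * 5^6 = 5 * 15625 = 78125
5^14 = (5^7)^2 = 78125^2 = 6103515625
5^15 = 5 * 5^14 = 5 * 6103515625 = 30517578125
5^30 = (5^15)^2 = 30517578125^2 = 931322574615478515625
5^31 = 5 * 5^30 = 5 * 931322574615478515625 = 4656612873077392578125

Result: 4656612873077392578125
Multiplications needed: 8 (8 lines after 5^1)

5^31 = 4656612873077392578125. Using exponentiation by squaring, this requires 8 multiplications. The key idea: if the exponent is even, square the half-power; if odd, multiply by the base once.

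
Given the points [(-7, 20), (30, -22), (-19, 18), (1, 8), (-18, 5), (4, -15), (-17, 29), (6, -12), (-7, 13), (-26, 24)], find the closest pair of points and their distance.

Computing all pairwise distances among 10 points:

d((-7, 20), (30, -22)) = 55.9732
d((-7, 20), (-19, 18)) = 12.1655
d((-7, 20), (1, 8)) = 14.4222
d((-7, 20), (-18, 5)) = 18.6011
d((-7, 20), (4, -15)) = 36.6879
d((-7, 20), (-17, 29)) = 13.4536
d((-7, 20), (6, -12)) = 34.5398
d((-7, 20), (-7, 13)) = 7.0
d((-7, 20), (-26, 24)) = 19.4165
d((30, -22), (-19, 18)) = 63.2535
d((30, -22), (1, 8)) = 41.7253
d((30, -22), (-18, 5)) = 55.0727
d((30, -22), (4, -15)) = 26.9258
d((30, -22), (-17, 29)) = 69.3542
d((30, -22), (6, -12)) = 26.0
d((30, -22), (-7, 13)) = 50.9313
d((30, -22), (-26, 24)) = 72.4707
d((-19, 18), (1, 8)) = 22.3607
d((-19, 18), (-18, 5)) = 13.0384
d((-19, 18), (4, -15)) = 40.2244
d((-19, 18), (-17, 29)) = 11.1803
d((-19, 18), (6, -12)) = 39.0512
d((-19, 18), (-7, 13)) = 13.0
d((-19, 18), (-26, 24)) = 9.2195
d((1, 8), (-18, 5)) = 19.2354
d((1, 8), (4, -15)) = 23.1948
d((1, 8), (-17, 29)) = 27.6586
d((1, 8), (6, -12)) = 20.6155
d((1, 8), (-7, 13)) = 9.434
d((1, 8), (-26, 24)) = 31.3847
d((-18, 5), (4, -15)) = 29.7321
d((-18, 5), (-17, 29)) = 24.0208
d((-18, 5), (6, -12)) = 29.4109
d((-18, 5), (-7, 13)) = 13.6015
d((-18, 5), (-26, 24)) = 20.6155
d((4, -15), (-17, 29)) = 48.7545
d((4, -15), (6, -12)) = 3.6056 <-- minimum
d((4, -15), (-7, 13)) = 30.0832
d((4, -15), (-26, 24)) = 49.2037
d((-17, 29), (6, -12)) = 47.0106
d((-17, 29), (-7, 13)) = 18.868
d((-17, 29), (-26, 24)) = 10.2956
d((6, -12), (-7, 13)) = 28.178
d((6, -12), (-26, 24)) = 48.1664
d((-7, 13), (-26, 24)) = 21.9545

Closest pair: (4, -15) and (6, -12) with distance 3.6056

The closest pair is (4, -15) and (6, -12) with Euclidean distance 3.6056. For 10 points, brute-force pairwise comparison is shown above. For large n, the divide-and-conquer algorithm (sort by x, recurse on halves, check the dividing strip) achieves O(n log n).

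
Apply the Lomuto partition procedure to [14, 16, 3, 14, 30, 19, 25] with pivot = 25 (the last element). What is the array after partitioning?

Lomuto partition with pivot = 25:

Initial array: [14, 16, 3, 14, 30, 19, 25]

arr[0]=14 <= 25: swap with position 0, array becomes [14, 16, 3, 14, 30, 19, 25]
arr[1]=16 <= 25: swap with position 1, array becomes [14, 16, 3, 14, 30, 19, 25]
arr[2]=3 <= 25: swap with position 2, array becomes [14, 16, 3, 14, 30, 19, 25]
arr[3]=14 <= 25: swap with position 3, array becomes [14, 16, 3, 14, 30, 19, 25]
arr[4]=30 > 25: no swap
arr[5]=19 <= 25: swap with position 4, array becomes [14, 16, 3, 14, 19, 30, 25]

Place pivot at position 5: [14, 16, 3, 14, 19, 25, 30]
Pivot position: 5

After partitioning with pivot 25, the array becomes [14, 16, 3, 14, 19, 25, 30]. The pivot is placed at index 5. All elements to the left of the pivot are <= 25, and all elements to the right are > 25.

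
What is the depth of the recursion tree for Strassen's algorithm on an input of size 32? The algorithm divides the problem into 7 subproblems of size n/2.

For divide and conquer with division factor 2:

Problem sizes at each level:
Level 0: 32
Level 1: 16
Level 2: 8
Level 3: 4
Level 4: 2
Level 5: 1

The root is level 0 and the size-1 base case is level 5 (the tree spans levels 0 through 5, i.e. 6 levels counting the root), so the depth is the number of divisions: log_2(32) = 5

The recursion tree depth is log_2(32) = 5. At each level, the problem size is divided by 2, so it takes 5 divisions to reduce to a base case of size 1. The algorithm makes 7 recursive calls at each level.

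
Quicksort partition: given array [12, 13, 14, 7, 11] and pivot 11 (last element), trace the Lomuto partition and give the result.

Lomuto partition with pivot = 11:

Initial array: [12, 13, 14, 7, 11]

arr[0]=12 > 11: no swap
arr[1]=13 > 11: no swap
arr[2]=14 > 11: no swap
arr[3]=7 <= 11: swap with position 0, array becomes [7, 13, 14, 12, 11]

Place pivot at position 1: [7, 11, 14, 12, 13]
Pivot position: 1

After partitioning with pivot 11, the array becomes [7, 11, 14, 12, 13]. The pivot is placed at index 1. All elements to the left of the pivot are <= 11, and all elements to the right are > 11.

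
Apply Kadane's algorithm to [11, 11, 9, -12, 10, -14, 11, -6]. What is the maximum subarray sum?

Using Kadane's algorithm on [11, 11, 9, -12, 10, -14, 11, -6]:

Scanning through the array:
Position 1 (value 11): max_ending_here = 22, max_so_far = 22
Position 2 (value 9): max_ending_here = 31, max_so_far = 31
Position 3 (value -12): max_ending_here = 19, max_so_far = 31
Position 4 (value 10): max_ending_here = 29, max_so_far = 31
Position 5 (value -14): max_ending_here = 15, max_so_far = 31
Position 6 (value 11): max_ending_here = 26, max_so_far = 31
Position 7 (value -6): max_ending_here = 20, max_so_far = 31

Maximum subarray: [11, 11, 9]
Maximum sum: 31

The maximum subarray is [11, 11, 9] with sum 31. This subarray runs from index 0 to index 2.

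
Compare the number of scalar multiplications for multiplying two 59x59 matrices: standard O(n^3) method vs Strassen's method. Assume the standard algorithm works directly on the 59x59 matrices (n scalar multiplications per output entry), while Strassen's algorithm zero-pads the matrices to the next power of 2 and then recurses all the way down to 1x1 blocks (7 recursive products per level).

Matrix multiplication for 59x59 matrices:

Strassen's algorithm requires power-of-2 dimensions. Pad 59x59 to 64x64 (next power of 2).

Standard algorithm: 59^3 = 205379 multiplications
Strassen's algorithm: 7^(log2(64)) = 7^6 = 117649 multiplications
Savings: 205379 - 117649 = 87730 multiplications

Standard: 205379 multiplications (59^3). Strassen: 117649 multiplications (7^6, after padding to 64x64). Strassen reduces 8 recursive multiplications to 7 at each level.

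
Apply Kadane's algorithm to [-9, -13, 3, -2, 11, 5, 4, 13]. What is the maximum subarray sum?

Using Kadane's algorithm on [-9, -13, 3, -2, 11, 5, 4, 13]:

Scanning through the array:
Position 1 (value -13): max_ending_here = -13, max_so_far = -9
Position 2 (value 3): max_ending_here = 3, max_so_far = 3
Position 3 (value -2): max_ending_here = 1, max_so_far = 3
Position 4 (value 11): max_ending_here = 12, max_so_far = 12
Position 5 (value 5): max_ending_here = 17, max_so_far = 17
Position 6 (value 4): max_ending_here = 21, max_so_far = 21
Position 7 (value 13): max_ending_here = 34, max_so_far = 34

Maximum subarray: [3, -2, 11, 5, 4, 13]
Maximum sum: 34

The maximum subarray is [3, -2, 11, 5, 4, 13] with sum 34. This subarray runs from index 2 to index 7.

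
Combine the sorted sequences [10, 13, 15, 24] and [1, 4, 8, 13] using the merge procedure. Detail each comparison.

Merging process:

Compare 10 vs 1: take 1 from right. Merged: [1]
Compare 10 vs 4: take 4 from right. Merged: [1, 4]
Compare 10 vs 8: take 8 from right. Merged: [1, 4, 8]
Compare 10 vs 13: take 10 from left. Merged: [1, 4, 8, 10]
Compare 13 vs 13: take 13 from left. Merged: [1, 4, 8, 10, 13]
Compare 15 vs 13: take 13 from right. Merged: [1, 4, 8, 10, 13, 13]
Append remaining from left: [15, 24]. Merged: [1, 4, 8, 10, 13, 13, 15, 24]

Final merged array: [1, 4, 8, 10, 13, 13, 15, 24]
Total comparisons: 6

The merged array is [1, 4, 8, 10, 13, 13, 15, 24], requiring 6 comparisons. The merge step runs in O(n) time where n is the total number of elements.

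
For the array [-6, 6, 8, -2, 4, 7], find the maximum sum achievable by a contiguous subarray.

Using Kadane's algorithm on [-6, 6, 8, -2, 4, 7]:

Scanning through the array:
Position 1 (value 6): max_ending_here = 6, max_so_far = 6
Position 2 (value 8): max_ending_here = 14, max_so_far = 14
Position 3 (value -2): max_ending_here = 12, max_so_far = 14
Position 4 (value 4): max_ending_here = 16, max_so_far = 16
Position 5 (value 7): max_ending_here = 23, max_so_far = 23

Maximum subarray: [6, 8, -2, 4, 7]
Maximum sum: 23

The maximum subarray is [6, 8, -2, 4, 7] with sum 23. This subarray runs from index 1 to index 5.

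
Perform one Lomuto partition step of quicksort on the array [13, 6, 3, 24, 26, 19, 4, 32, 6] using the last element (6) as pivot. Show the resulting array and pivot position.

Lomuto partition with pivot = 6:

Initial array: [13, 6, 3, 24, 26, 19, 4, 32, 6]

arr[0]=13 > 6: no swap
arr[1]=6 <= 6: swap with position 0, array becomes [6, 13, 3, 24, 26, 19, 4, 32, 6]
arr[2]=3 <= 6: swap with position 1, array becomes [6, 3, 13, 24, 26, 19, 4, 32, 6]
arr[3]=24 > 6: no swap
arr[4]=26 > 6: no swap
arr[5]=19 > 6: no swap
arr[6]=4 <= 6: swap with position 2, array becomes [6, 3, 4, 24, 26, 19, 13, 32, 6]
arr[7]=32 > 6: no swap

Place pivot at position 3: [6, 3, 4, 6, 26, 19, 13, 32, 24]
Pivot position: 3

After partitioning with pivot 6, the array becomes [6, 3, 4, 6, 26, 19, 13, 32, 24]. The pivot is placed at index 3. All elements to the left of the pivot are <= 6, and all elements to the right are > 6.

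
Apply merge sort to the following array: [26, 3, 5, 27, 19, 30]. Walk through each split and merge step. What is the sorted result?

Merge sort trace:

Split: [26, 3, 5, 27, 19, 30] -> [26, 3, 5] and [27, 19, 30]
  Split: [26, 3, 5] -> [26] and [3, 5]
    Split: [3, 5] -> [3] and [5]
    Merge: [3] + [5] -> [3, 5]
  Merge: [26] + [3, 5] -> [3, 5, 26]
  Split: [27, 19, 30] -> [27] and [19, 30]
    Split: [19, 30] -> [19] and [30]
    Merge: [19] + [30] -> [19, 30]
  Merge: [27] + [19, 30] -> [19, 27, 30]
Merge: [3, 5, 26] + [19, 27, 30] -> [3, 5, 19, 26, 27, 30]

Final sorted array: [3, 5, 19, 26, 27, 30]

The merge sort proceeds by recursively splitting the array and merging sorted halves.
After all merges, the sorted array is [3, 5, 19, 26, 27, 30].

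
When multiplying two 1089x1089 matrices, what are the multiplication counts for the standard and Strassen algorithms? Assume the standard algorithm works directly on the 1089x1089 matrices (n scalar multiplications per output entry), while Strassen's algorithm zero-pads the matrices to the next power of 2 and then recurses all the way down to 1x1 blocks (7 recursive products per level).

Matrix multiplication for 1089x1089 matrices:

Strassen's algorithm requires power-of-2 dimensions. Pad 1089x1089 to 2048x2048 (next power of 2).

Standard algorithm: 1089^3 = 1291467969 multiplications
Strassen's algorithm: 7^(log2(2048)) = 7^11 = 1977326743 multiplications
Difference: 1291467969 - 1977326743 = -685858774 (Strassen uses MORE here due to padding overhead — for small or just-over-power-of-2 n, padding can outweigh the per-level savings)

Standard: 1291467969 multiplications (1089^3). Strassen: 1977326743 multiplications (7^11, after padding to 2048x2048). Strassen reduces 8 recursive multiplications to 7 at each level.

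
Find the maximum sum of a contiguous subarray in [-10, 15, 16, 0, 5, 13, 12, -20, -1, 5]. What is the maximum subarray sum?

Using Kadane's algorithm on [-10, 15, 16, 0, 5, 13, 12, -20, -1, 5]:

Scanning through the array:
Position 1 (value 15): max_ending_here = 15, max_so_far = 15
Position 2 (value 16): max_ending_here = 31, max_so_far = 31
Position 3 (value 0): max_ending_here = 31, max_so_far = 31
Position 4 (value 5): max_ending_here = 36, max_so_far = 36
Position 5 (value 13): max_ending_here = 49, max_so_far = 49
Position 6 (value 12): max_ending_here = 61, max_so_far = 61
Position 7 (value -20): max_ending_here = 41, max_so_far = 61
Position 8 (value -1): max_ending_here = 40, max_so_far = 61
Position 9 (value 5): max_ending_here = 45, max_so_far = 61

Maximum subarray: [15, 16, 0, 5, 13, 12]
Maximum sum: 61

The maximum subarray is [15, 16, 0, 5, 13, 12] with sum 61. This subarray runs from index 1 to index 6.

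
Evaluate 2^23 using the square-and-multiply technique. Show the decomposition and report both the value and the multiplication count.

Computing 2^23 by squaring (build up from 2^1; each line after the first costs one multiplication):

2^1 = 2
2^2 = (2^1)^2 = 2^2 = 4
2^4 = (2^2)^2 = 4^2 = 16
2^5 = 2 * 2^4 = 2 * 16 = 32
2^10 = (2^5)^2 = 32^2 = 1024
2^11 = 2 * 2^10 = 2 * 1024 = 2048
2^22 = (2^11)^2 = 2048^2 = 4194304
2^23 = 2 * 2^22 = 2 * 4194304 = 8388608

Result: 8388608
Multiplications needed: 7 (7 lines after 2^1)

2^23 = 8388608. Using exponentiation by squaring, this requires 7 multiplications. The key idea: if the exponent is even, square the half-power; if odd, multiply by the base once.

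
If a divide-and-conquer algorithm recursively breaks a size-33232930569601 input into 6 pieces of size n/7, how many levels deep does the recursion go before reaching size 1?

For divide and conquer with division factor 7:

Problem sizes at each level:
Level 0: 33232930569601
Level 1: 4747561509943
Level 2: 678223072849
Level 3: 96889010407
Level 4: 13841287201
Level 5: 1977326743
Level 6: 282475249
Level 7: 40353607
Level 8: 5764801
Level 9: 823543
Level 10: 117649
Level 11: 16807
Level 12: 2401
Level 13: 343
Level 14: 49
Level 15: 7
Level 16: 1

The root is level 0 and the size-1 base case is level 16 (the tree spans levels 0 through 16, i.e. 17 levels counting the root), so the depth is the number of divisions: log_7(33232930569601) = 16

The recursion tree depth is log_7(33232930569601) = 16. At each level, the problem size is divided by 7, so it takes 16 divisions to reduce to a base case of size 1. The algorithm makes 6 recursive calls at each level.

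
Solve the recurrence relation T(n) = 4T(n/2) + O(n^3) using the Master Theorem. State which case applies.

Master Theorem for T(n) = 4T(n/2) + O(n^3):

a = 4, b = 2, c = 3
log_b(a) = log_2(4) = 2.0000

Case 3: c = 3 > log_2(4) = 2.0000
T(n) = O(n^3) = O(n^3)

For T(n) = 4T(n/2) + O(n^3): log_2(4) = 2.0000. This is Case 3 of the Master Theorem (c > log_b(a), work dominated by root), giving O(n^3).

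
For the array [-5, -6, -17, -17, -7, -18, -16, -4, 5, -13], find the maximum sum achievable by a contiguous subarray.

Using Kadane's algorithm on [-5, -6, -17, -17, -7, -18, -16, -4, 5, -13]:

Scanning through the array:
Position 1 (value -6): max_ending_here = -6, max_so_far = -5
Position 2 (value -17): max_ending_here = -17, max_so_far = -5
Position 3 (value -17): max_ending_here = -17, max_so_far = -5
Position 4 (value -7): max_ending_here = -7, max_so_far = -5
Position 5 (value -18): max_ending_here = -18, max_so_far = -5
Position 6 (value -16): max_ending_here = -16, max_so_far = -5
Position 7 (value -4): max_ending_here = -4, max_so_far = -4
Position 8 (value 5): max_ending_here = 5, max_so_far = 5
Position 9 (value -13): max_ending_here = -8, max_so_far = 5

Maximum subarray: [5]
Maximum sum: 5

The maximum subarray is [5] with sum 5. This subarray runs from index 8 to index 8.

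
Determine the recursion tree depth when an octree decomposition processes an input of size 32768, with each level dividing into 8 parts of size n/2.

For divide and conquer with division factor 2:

Problem sizes at each level:
Level 0: 32768
Level 1: 16384
Level 2: 8192
Level 3: 4096
Level 4: 2048
Level 5: 1024
Level 6: 512
Level 7: 256
Level 8: 128
Level 9: 64
Level 10: 32
Level 11: 16
Level 12: 8
Level 13: 4
Level 14: 2
Level 15: 1

The root is level 0 and the size-1 base case is level 15 (the tree spans levels 0 through 15, i.e. 16 levels counting the root), so the depth is the number of divisions: log_2(32768) = 15

The recursion tree depth is log_2(32768) = 15. At each level, the problem size is divided by 2, so it takes 15 divisions to reduce to a base case of size 1. The algorithm makes 8 recursive calls at each level.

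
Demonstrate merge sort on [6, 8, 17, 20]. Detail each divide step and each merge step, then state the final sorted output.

Merge sort trace:

Split: [6, 8, 17, 20] -> [6, 8] and [17, 20]
  Split: [6, 8] -> [6] and [8]
  Merge: [6] + [8] -> [6, 8]
  Split: [17, 20] -> [17] and [20]
  Merge: [17] + [20] -> [17, 20]
Merge: [6, 8] + [17, 20] -> [6, 8, 17, 20]

Final sorted array: [6, 8, 17, 20]

The merge sort proceeds by recursively splitting the array and merging sorted halves.
After all merges, the sorted array is [6, 8, 17, 20].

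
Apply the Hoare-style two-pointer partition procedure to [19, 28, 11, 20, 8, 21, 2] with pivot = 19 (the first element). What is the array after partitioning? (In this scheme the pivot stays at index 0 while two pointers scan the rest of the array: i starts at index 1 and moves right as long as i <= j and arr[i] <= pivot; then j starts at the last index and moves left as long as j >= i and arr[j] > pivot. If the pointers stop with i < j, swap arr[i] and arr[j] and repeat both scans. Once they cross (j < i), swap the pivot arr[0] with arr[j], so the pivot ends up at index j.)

Hoare-style two-pointer partition with pivot = 19:

Initial array: [19, 28, 11, 20, 8, 21, 2]

Pointers start at i = 1, j = 6.
i stops at index 1 (arr[1]=28 > 19), j stops at index 6 (arr[6]=2 <= 19): swap arr[1] and arr[6], array becomes [19, 2, 11, 20, 8, 21, 28]
i stops at index 3 (arr[3]=20 > 19), j stops at index 4 (arr[4]=8 <= 19): swap arr[3] and arr[4], array becomes [19, 2, 11, 8, 20, 21, 28]
i ends at 4, j ends at 3: the pointers have crossed (j < i), so scanning stops.

Swap pivot arr[0] with arr[3] to place pivot at position 3: [8, 2, 11, 19, 20, 21, 28]
Pivot position: 3

After partitioning with pivot 19, the array becomes [8, 2, 11, 19, 20, 21, 28]. The pivot is placed at index 3. All elements to the left of the pivot are <= 19, and all elements to the right are > 19.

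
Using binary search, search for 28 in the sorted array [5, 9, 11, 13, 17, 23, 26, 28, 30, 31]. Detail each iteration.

Binary search for 28 in [5, 9, 11, 13, 17, 23, 26, 28, 30, 31]:

lo=0, hi=9, mid=4, arr[mid]=17 -> 17 < 28, search right half
lo=5, hi=9, mid=7, arr[mid]=28 -> Found target at index 7!

Binary search finds 28 at index 7 after 2 comparisons. The search repeatedly halves the search space by comparing with the middle element.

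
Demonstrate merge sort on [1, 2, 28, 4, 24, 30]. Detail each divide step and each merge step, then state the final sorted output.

Merge sort trace:

Split: [1, 2, 28, 4, 24, 30] -> [1, 2, 28] and [4, 24, 30]
  Split: [1, 2, 28] -> [1] and [2, 28]
    Split: [2, 28] -> [2] and [28]
    Merge: [2] + [28] -> [2, 28]
  Merge: [1] + [2, 28] -> [1, 2, 28]
  Split: [4, 24, 30] -> [4] and [24, 30]
    Split: [24, 30] -> [24] and [30]
    Merge: [24] + [30] -> [24, 30]
  Merge: [4] + [24, 30] -> [4, 24, 30]
Merge: [1, 2, 28] + [4, 24, 30] -> [1, 2, 4, 24, 28, 30]

Final sorted array: [1, 2, 4, 24, 28, 30]

The merge sort proceeds by recursively splitting the array and merging sorted halves.
After all merges, the sorted array is [1, 2, 4, 24, 28, 30].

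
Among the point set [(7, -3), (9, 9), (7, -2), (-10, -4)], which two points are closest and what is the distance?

Computing all pairwise distances among 4 points:

d((7, -3), (9, 9)) = 12.1655
d((7, -3), (7, -2)) = 1.0 <-- minimum
d((7, -3), (-10, -4)) = 17.0294
d((9, 9), (7, -2)) = 11.1803
d((9, 9), (-10, -4)) = 23.0217
d((7, -2), (-10, -4)) = 17.1172

Closest pair: (7, -3) and (7, -2) with distance 1.0

The closest pair is (7, -3) and (7, -2) with Euclidean distance 1.0. For 4 points, brute-force pairwise comparison is shown above. For large n, the divide-and-conquer algorithm (sort by x, recurse on halves, check the dividing strip) achieves O(n log n).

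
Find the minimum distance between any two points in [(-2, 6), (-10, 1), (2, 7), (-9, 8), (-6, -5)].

Computing all pairwise distances among 5 points:

d((-2, 6), (-10, 1)) = 9.434
d((-2, 6), (2, 7)) = 4.1231 <-- minimum
d((-2, 6), (-9, 8)) = 7.2801
d((-2, 6), (-6, -5)) = 11.7047
d((-10, 1), (2, 7)) = 13.4164
d((-10, 1), (-9, 8)) = 7.0711
d((-10, 1), (-6, -5)) = 7.2111
d((2, 7), (-9, 8)) = 11.0454
d((2, 7), (-6, -5)) = 14.4222
d((-9, 8), (-6, -5)) = 13.3417

Closest pair: (-2, 6) and (2, 7) with distance 4.1231

The closest pair is (-2, 6) and (2, 7) with Euclidean distance 4.1231. For 5 points, brute-force pairwise comparison is shown above. For large n, the divide-and-conquer algorithm (sort by x, recurse on halves, check the dividing strip) achieves O(n log n).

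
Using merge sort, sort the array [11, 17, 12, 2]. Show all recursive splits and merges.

Merge sort trace:

Split: [11, 17, 12, 2] -> [11, 17] and [12, 2]
  Split: [11, 17] -> [11] and [17]
  Merge: [11] + [17] -> [11, 17]
  Split: [12, 2] -> [12] and [2]
  Merge: [12] + [2] -> [2, 12]
Merge: [11, 17] + [2, 12] -> [2, 11, 12, 17]

Final sorted array: [2, 11, 12, 17]

The merge sort proceeds by recursively splitting the array and merging sorted halves.
After all merges, the sorted array is [2, 11, 12, 17].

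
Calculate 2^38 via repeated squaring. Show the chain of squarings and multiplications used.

Computing 2^38 by squaring (build up from 2^1; each line after the first costs one multiplication):

2^1 = 2
2^2 = (2^1)^2 = 2^2 = 4
2^4 = (2^2)^2 = 4^2 = 16
2^8 = (2^4)^2 = 16^2 = 256
2^9 = 2 * 2^8 = 2 * 256 = 512
2^18 = (2^9)^2 = 512^2 = 262144
2^19 = 2 * 2^18 = 2 * 262144 = 524288
2^38 = (2^19)^2 = 524288^2 = 274877906944

Result: 274877906944
Multiplications needed: 7 (7 lines after 2^1)

2^38 = 274877906944. Using exponentiation by squaring, this requires 7 multiplications. The key idea: if the exponent is even, square the half-power; if odd, multiply by the base once.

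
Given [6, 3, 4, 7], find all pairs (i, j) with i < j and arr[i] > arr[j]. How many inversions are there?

Finding inversions in [6, 3, 4, 7]:

(0, 1): arr[0]=6 > arr[1]=3
(0, 2): arr[0]=6 > arr[2]=4

Total inversions: 2

The array has 2 inversion(s): (0,1), (0,2). Each pair (i,j) satisfies i < j and arr[i] > arr[j].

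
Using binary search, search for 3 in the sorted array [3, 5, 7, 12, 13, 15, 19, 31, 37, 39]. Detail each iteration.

Binary search for 3 in [3, 5, 7, 12, 13, 15, 19, 31, 37, 39]:

lo=0, hi=9, mid=4, arr[mid]=13 -> 13 > 3, search left half
lo=0, hi=3, mid=1, arr[mid]=5 -> 5 > 3, search left half
lo=0, hi=0, mid=0, arr[mid]=3 -> Found target at index 0!

Binary search finds 3 at index 0 after 3 comparisons. The search repeatedly halves the search space by comparing with the middle element.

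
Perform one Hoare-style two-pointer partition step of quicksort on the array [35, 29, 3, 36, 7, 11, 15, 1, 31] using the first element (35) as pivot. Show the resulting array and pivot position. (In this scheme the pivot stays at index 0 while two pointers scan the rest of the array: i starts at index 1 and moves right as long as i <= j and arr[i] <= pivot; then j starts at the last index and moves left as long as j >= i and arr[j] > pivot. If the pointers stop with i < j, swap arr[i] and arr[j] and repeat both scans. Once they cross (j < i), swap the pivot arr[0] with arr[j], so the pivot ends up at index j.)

Hoare-style two-pointer partition with pivot = 35:

Initial array: [35, 29, 3, 36, 7, 11, 15, 1, 31]

Pointers start at i = 1, j = 8.
i stops at index 3 (arr[3]=36 > 35), j stops at index 8 (arr[8]=31 <= 35): swap arr[3] and arr[8], array becomes [35, 29, 3, 31, 7, 11, 15, 1, 36]
i ends at 8, j ends at 7: the pointers have crossed (j < i), so scanning stops.

Swap pivot arr[0] with arr[7] to place pivot at position 7: [1, 29, 3, 31, 7, 11, 15, 35, 36]
Pivot position: 7

After partitioning with pivot 35, the array becomes [1, 29, 3, 31, 7, 11, 15, 35, 36]. The pivot is placed at index 7. All elements to the left of the pivot are <= 35, and all elements to the right are > 35.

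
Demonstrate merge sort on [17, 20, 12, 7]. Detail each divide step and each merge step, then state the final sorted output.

Merge sort trace:

Split: [17, 20, 12, 7] -> [17, 20] and [12, 7]
  Split: [17, 20] -> [17] and [20]
  Merge: [17] + [20] -> [17, 20]
  Split: [12, 7] -> [12] and [7]
  Merge: [12] + [7] -> [7, 12]
Merge: [17, 20] + [7, 12] -> [7, 12, 17, 20]

Final sorted array: [7, 12, 17, 20]

The merge sort proceeds by recursively splitting the array and merging sorted halves.
After all merges, the sorted array is [7, 12, 17, 20].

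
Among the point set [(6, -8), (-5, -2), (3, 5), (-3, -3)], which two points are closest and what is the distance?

Computing all pairwise distances among 4 points:

d((6, -8), (-5, -2)) = 12.53
d((6, -8), (3, 5)) = 13.3417
d((6, -8), (-3, -3)) = 10.2956
d((-5, -2), (3, 5)) = 10.6301
d((-5, -2), (-3, -3)) = 2.2361 <-- minimum
d((3, 5), (-3, -3)) = 10.0

Closest pair: (-5, -2) and (-3, -3) with distance 2.2361

The closest pair is (-5, -2) and (-3, -3) with Euclidean distance 2.2361. For 4 points, brute-force pairwise comparison is shown above. For large n, the divide-and-conquer algorithm (sort by x, recurse on halves, check the dividing strip) achieves O(n log n).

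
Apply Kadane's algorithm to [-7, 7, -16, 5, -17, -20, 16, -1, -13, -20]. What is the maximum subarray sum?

Using Kadane's algorithm on [-7, 7, -16, 5, -17, -20, 16, -1, -13, -20]:

Scanning through the array:
Position 1 (value 7): max_ending_here = 7, max_so_far = 7
Position 2 (value -16): max_ending_here = -9, max_so_far = 7
Position 3 (value 5): max_ending_here = 5, max_so_far = 7
Position 4 (value -17): max_ending_here = -12, max_so_far = 7
Position 5 (value -20): max_ending_here = -20, max_so_far = 7
Position 6 (value 16): max_ending_here = 16, max_so_far = 16
Position 7 (value -1): max_ending_here = 15, max_so_far = 16
Position 8 (value -13): max_ending_here = 2, max_so_far = 16
Position 9 (value -20): max_ending_here = -18, max_so_far = 16

Maximum subarray: [16]
Maximum sum: 16

The maximum subarray is [16] with sum 16. This subarray runs from index 6 to index 6.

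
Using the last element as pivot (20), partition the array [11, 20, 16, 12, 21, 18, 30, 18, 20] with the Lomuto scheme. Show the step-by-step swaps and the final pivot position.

Lomuto partition with pivot = 20:

Initial array: [11, 20, 16, 12, 21, 18, 30, 18, 20]

arr[0]=11 <= 20: swap with position 0, array becomes [11, 20, 16, 12, 21, 18, 30, 18, 20]
arr[1]=20 <= 20: swap with position 1, array becomes [11, 20, 16, 12, 21, 18, 30, 18, 20]
arr[2]=16 <= 20: swap with position 2, array becomes [11, 20, 16, 12, 21, 18, 30, 18, 20]
arr[3]=12 <= 20: swap with position 3, array becomes [11, 20, 16, 12, 21, 18, 30, 18, 20]
arr[4]=21 > 20: no swap
arr[5]=18 <= 20: swap with position 4, array becomes [11, 20, 16, 12, 18, 21, 30, 18, 20]
arr[6]=30 > 20: no swap
arr[7]=18 <= 20: swap with position 5, array becomes [11, 20, 16, 12, 18, 18, 30, 21, 20]

Place pivot at position 6: [11, 20, 16, 12, 18, 18, 20, 21, 30]
Pivot position: 6

After partitioning with pivot 20, the array becomes [11, 20, 16, 12, 18, 18, 20, 21, 30]. The pivot is placed at index 6. All elements to the left of the pivot are <= 20, and all elements to the right are > 20.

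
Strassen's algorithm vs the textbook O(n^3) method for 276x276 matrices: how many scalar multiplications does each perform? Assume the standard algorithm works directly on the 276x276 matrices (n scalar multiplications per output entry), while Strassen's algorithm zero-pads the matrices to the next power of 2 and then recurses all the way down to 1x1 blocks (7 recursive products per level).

Matrix multiplication for 276x276 matrices:

Strassen's algorithm requires power-of-2 dimensions. Pad 276x276 to 512x512 (next power of 2).

Standard algorithm: 276^3 = 21024576 multiplications
Strassen's algorithm: 7^(log2(512)) = 7^9 = 40353607 multiplications
Difference: 21024576 - 40353607 = -19329031 (Strassen uses MORE here due to padding overhead — for small or just-over-power-of-2 n, padding can outweigh the per-level savings)

Standard: 21024576 multiplications (276^3). Strassen: 40353607 multiplications (7^9, after padding to 512x512). Strassen reduces 8 recursive multiplications to 7 at each level.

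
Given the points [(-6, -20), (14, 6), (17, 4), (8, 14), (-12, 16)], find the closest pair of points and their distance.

Computing all pairwise distances among 5 points:

d((-6, -20), (14, 6)) = 32.8024
d((-6, -20), (17, 4)) = 33.2415
d((-6, -20), (8, 14)) = 36.7696
d((-6, -20), (-12, 16)) = 36.4966
d((14, 6), (17, 4)) = 3.6056 <-- minimum
d((14, 6), (8, 14)) = 10.0
d((14, 6), (-12, 16)) = 27.8568
d((17, 4), (8, 14)) = 13.4536
d((17, 4), (-12, 16)) = 31.3847
d((8, 14), (-12, 16)) = 20.0998

Closest pair: (14, 6) and (17, 4) with distance 3.6056

The closest pair is (14, 6) and (17, 4) with Euclidean distance 3.6056. For 5 points, brute-force pairwise comparison is shown above. For large n, the divide-and-conquer algorithm (sort by x, recurse on halves, check the dividing strip) achieves O(n log n).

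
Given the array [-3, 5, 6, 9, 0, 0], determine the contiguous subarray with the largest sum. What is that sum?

Using Kadane's algorithm on [-3, 5, 6, 9, 0, 0]:

Scanning through the array:
Position 1 (value 5): max_ending_here = 5, max_so_far = 5
Position 2 (value 6): max_ending_here = 11, max_so_far = 11
Position 3 (value 9): max_ending_here = 20, max_so_far = 20
Position 4 (value 0): max_ending_here = 20, max_so_far = 20
Position 5 (value 0): max_ending_here = 20, max_so_far = 20

Maximum subarray: [5, 6, 9]
Maximum sum: 20

The maximum subarray is [5, 6, 9] with sum 20. This subarray runs from index 1 to index 3.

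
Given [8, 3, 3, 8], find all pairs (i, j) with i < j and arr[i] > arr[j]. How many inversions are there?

Finding inversions in [8, 3, 3, 8]:

(0, 1): arr[0]=8 > arr[1]=3
(0, 2): arr[0]=8 > arr[2]=3

Total inversions: 2

The array has 2 inversion(s): (0,1), (0,2). Each pair (i,j) satisfies i < j and arr[i] > arr[j].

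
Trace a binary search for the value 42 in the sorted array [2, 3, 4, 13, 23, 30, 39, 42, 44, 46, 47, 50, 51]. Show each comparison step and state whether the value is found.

Binary search for 42 in [2, 3, 4, 13, 23, 30, 39, 42, 44, 46, 47, 50, 51]:

lo=0, hi=12, mid=6, arr[mid]=39 -> 39 < 42, search right half
lo=7, hi=12, mid=9, arr[mid]=46 -> 46 > 42, search left half
lo=7, hi=8, mid=7, arr[mid]=42 -> Found target at index 7!

Binary search finds 42 at index 7 after 3 comparisons. The search repeatedly halves the search space by comparing with the middle element.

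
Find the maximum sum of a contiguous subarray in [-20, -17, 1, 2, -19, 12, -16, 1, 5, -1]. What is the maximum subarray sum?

Using Kadane's algorithm on [-20, -17, 1, 2, -19, 12, -16, 1, 5, -1]:

Scanning through the array:
Position 1 (value -17): max_ending_here = -17, max_so_far = -17
Position 2 (value 1): max_ending_here = 1, max_so_far = 1
Position 3 (value 2): max_ending_here = 3, max_so_far = 3
Position 4 (value -19): max_ending_here = -16, max_so_far = 3
Position 5 (value 12): max_ending_here = 12, max_so_far = 12
Position 6 (value -16): max_ending_here = -4, max_so_far = 12
Position 7 (value 1): max_ending_here = 1, max_so_far = 12
Position 8 (value 5): max_ending_here = 6, max_so_far = 12
Position 9 (value -1): max_ending_here = 5, max_so_far = 12

Maximum subarray: [12]
Maximum sum: 12

The maximum subarray is [12] with sum 12. This subarray runs from index 5 to index 5.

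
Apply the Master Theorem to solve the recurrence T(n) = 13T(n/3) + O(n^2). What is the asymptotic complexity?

Master Theorem for T(n) = 13T(n/3) + O(n^2):

a = 13, b = 3, c = 2
log_b(a) = log_3(13) = 2.3347

Case 1: c = 2 < log_3(13) = 2.3347
T(n) = O(n^(log_3 13))

For T(n) = 13T(n/3) + O(n^2): log_3(13) = 2.3347. This is Case 1 of the Master Theorem (c < log_b(a), work dominated by leaves), giving O(n^(log_3 13)).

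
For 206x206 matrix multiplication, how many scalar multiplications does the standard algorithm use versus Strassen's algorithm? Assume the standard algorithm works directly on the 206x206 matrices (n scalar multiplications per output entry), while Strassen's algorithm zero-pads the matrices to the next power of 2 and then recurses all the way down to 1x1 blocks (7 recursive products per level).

Matrix multiplication for 206x206 matrices:

Strassen's algorithm requires power-of-2 dimensions. Pad 206x206 to 256x256 (next power of 2).

Standard algorithm: 206^3 = 8741816 multiplications
Strassen's algorithm: 7^(log2(256)) = 7^8 = 5764801 multiplications
Savings: 8741816 - 5764801 = 2977015 multiplications

Standard: 8741816 multiplications (206^3). Strassen: 5764801 multiplications (7^8, after padding to 256x256). Strassen reduces 8 recursive multiplications to 7 at each level.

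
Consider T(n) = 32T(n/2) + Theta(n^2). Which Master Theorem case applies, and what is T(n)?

Master Theorem for T(n) = 32T(n/2) + O(n^2):

a = 32, b = 2, c = 2
log_b(a) = log_2(32) = 5.0000

Case 1: c = 2 < log_2(32) = 5.0000
T(n) = O(n^(log_2 32)) = O(n^5)

For T(n) = 32T(n/2) + O(n^2): log_2(32) = 5.0000. This is Case 1 of the Master Theorem (c < log_b(a), work dominated by leaves), giving O(n^5).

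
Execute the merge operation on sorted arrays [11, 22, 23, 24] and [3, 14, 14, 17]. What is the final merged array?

Merging process:

Compare 11 vs 3: take 3 from right. Merged: [3]
Compare 11 vs 14: take 11 from left. Merged: [3, 11]
Compare 22 vs 14: take 14 from right. Merged: [3, 11, 14]
Compare 22 vs 14: take 14 from right. Merged: [3, 11, 14, 14]
Compare 22 vs 17: take 17 from right. Merged: [3, 11, 14, 14, 17]
Append remaining from left: [22, 23, 24]. Merged: [3, 11, 14, 14, 17, 22, 23, 24]

Final merged array: [3, 11, 14, 14, 17, 22, 23, 24]
Total comparisons: 5

The merged array is [3, 11, 14, 14, 17, 22, 23, 24], requiring 5 comparisons. The merge step runs in O(n) time where n is the total number of elements.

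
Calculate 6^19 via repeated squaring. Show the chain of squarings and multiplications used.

Computing 6^19 by squaring (build up from 6^1; each line after the first costs one multiplication):

6^1 = 6
6^2 = (6^1)^2 = 6^2 = 36
6^4 = (6^2)^2 = 36^2 = 1296
6^8 = (6^4)^2 = 1296^2 = 1679616
6^9 = 6 * 6^8 = 6 * 1679616 = 10077696
6^18 = (6^9)^2 = 10077696^2 = 101559956668416
6^19 = 6 * 6^18 = 6 * 101559956668416 = 609359740010496

Result: 609359740010496
Multiplications needed: 6 (6 lines after 6^1)

6^19 = 609359740010496. Using exponentiation by squaring, this requires 6 multiplications. The key idea: if the exponent is even, square the half-power; if odd, multiply by the base once.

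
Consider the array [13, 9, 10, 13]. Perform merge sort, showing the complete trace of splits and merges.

Merge sort trace:

Split: [13, 9, 10, 13] -> [13, 9] and [10, 13]
  Split: [13, 9] -> [13] and [9]
  Merge: [13] + [9] -> [9, 13]
  Split: [10, 13] -> [10] and [13]
  Merge: [10] + [13] -> [10, 13]
Merge: [9, 13] + [10, 13] -> [9, 10, 13, 13]

Final sorted array: [9, 10, 13, 13]

The merge sort proceeds by recursively splitting the array and merging sorted halves.
After all merges, the sorted array is [9, 10, 13, 13].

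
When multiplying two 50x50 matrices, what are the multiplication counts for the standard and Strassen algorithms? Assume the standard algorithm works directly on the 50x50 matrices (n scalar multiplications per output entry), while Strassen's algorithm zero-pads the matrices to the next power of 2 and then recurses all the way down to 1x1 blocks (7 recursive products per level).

Matrix multiplication for 50x50 matrices:

Strassen's algorithm requires power-of-2 dimensions. Pad 50x50 to 64x64 (next power of 2).

Standard algorithm: 50^3 = 125000 multiplications
Strassen's algorithm: 7^(log2(64)) = 7^6 = 117649 multiplications
Savings: 125000 - 117649 = 7351 multiplications

Standard: 125000 multiplications (50^3). Strassen: 117649 multiplications (7^6, after padding to 64x64). Strassen reduces 8 recursive multiplications to 7 at each level.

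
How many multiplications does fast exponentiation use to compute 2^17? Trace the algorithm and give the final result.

Computing 2^17 by squaring (build up from 2^1; each line after the first costs one multiplication):

2^1 = 2
2^2 = (2^1)^2 = 2^2 = 4
2^4 = (2^2)^2 = 4^2 = 16
2^8 = (2^4)^2 = 16^2 = 256
2^16 = (2^8)^2 = 256^2 = 65536
2^17 = 2 * 2^16 = 2 * 65536 = 131072

Result: 131072
Multiplications needed: 5 (5 lines after 2^1)

2^17 = 131072. Using exponentiation by squaring, this requires 5 multiplications. The key idea: if the exponent is even, square the half-power; if odd, multiply by the base once.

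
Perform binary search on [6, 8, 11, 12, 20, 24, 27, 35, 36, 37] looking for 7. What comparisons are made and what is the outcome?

Binary search for 7 in [6, 8, 11, 12, 20, 24, 27, 35, 36, 37]:

lo=0, hi=9, mid=4, arr[mid]=20 -> 20 > 7, search left half
lo=0, hi=3, mid=1, arr[mid]=8 -> 8 > 7, search left half
lo=0, hi=0, mid=0, arr[mid]=6 -> 6 < 7, search right half
lo=1 > hi=0, target 7 not found

Binary search determines that 7 is not in the array after 3 comparisons. The search space was exhausted without finding the target.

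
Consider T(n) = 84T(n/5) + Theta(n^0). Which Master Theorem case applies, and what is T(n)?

Master Theorem for T(n) = 84T(n/5) + O(n^0):

a = 84, b = 5, c = 0
log_b(a) = log_5(84) = 2.7530

Case 1: c = 0 < log_5(84) = 2.7530
T(n) = O(n^(log_5 84))

For T(n) = 84T(n/5) + O(n^0): log_5(84) = 2.7530. This is Case 1 of the Master Theorem (c < log_b(a), work dominated by leaves), giving O(n^(log_5 84)).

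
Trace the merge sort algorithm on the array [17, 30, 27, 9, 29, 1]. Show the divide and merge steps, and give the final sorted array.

Merge sort trace:

Split: [17, 30, 27, 9, 29, 1] -> [17, 30, 27] and [9, 29, 1]
  Split: [17, 30, 27] -> [17] and [30, 27]
    Split: [30, 27] -> [30] and [27]
    Merge: [30] + [27] -> [27, 30]
  Merge: [17] + [27, 30] -> [17, 27, 30]
  Split: [9, 29, 1] -> [9] and [29, 1]
    Split: [29, 1] -> [29] and [1]
    Merge: [29] + [1] -> [1, 29]
  Merge: [9] + [1, 29] -> [1, 9, 29]
Merge: [17, 27, 30] + [1, 9, 29] -> [1, 9, 17, 27, 29, 30]

Final sorted array: [1, 9, 17, 27, 29, 30]

The merge sort proceeds by recursively splitting the array and merging sorted halves.
After all merges, the sorted array is [1, 9, 17, 27, 29, 30].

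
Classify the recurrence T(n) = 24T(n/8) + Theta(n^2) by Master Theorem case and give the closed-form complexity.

Master Theorem for T(n) = 24T(n/8) + O(n^2):

a = 24, b = 8, c = 2
log_b(a) = log_8(24) = 1.5283

Case 3: c = 2 > log_8(24) = 1.5283
T(n) = O(n^2) = O(n^2)

For T(n) = 24T(n/8) + O(n^2): log_8(24) = 1.5283. This is Case 3 of the Master Theorem (c > log_b(a), work dominated by root), giving O(n^2).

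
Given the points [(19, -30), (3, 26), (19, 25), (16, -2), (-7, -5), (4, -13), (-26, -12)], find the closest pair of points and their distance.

Computing all pairwise distances among 7 points:

d((19, -30), (3, 26)) = 58.2409
d((19, -30), (19, 25)) = 55.0
d((19, -30), (16, -2)) = 28.1603
d((19, -30), (-7, -5)) = 36.0694
d((19, -30), (4, -13)) = 22.6716
d((19, -30), (-26, -12)) = 48.4665
d((3, 26), (19, 25)) = 16.0312
d((3, 26), (16, -2)) = 30.8707
d((3, 26), (-7, -5)) = 32.573
d((3, 26), (4, -13)) = 39.0128
d((3, 26), (-26, -12)) = 47.8017
d((19, 25), (16, -2)) = 27.1662
d((19, 25), (-7, -5)) = 39.6989
d((19, 25), (4, -13)) = 40.8534
d((19, 25), (-26, -12)) = 58.258
d((16, -2), (-7, -5)) = 23.1948
d((16, -2), (4, -13)) = 16.2788
d((16, -2), (-26, -12)) = 43.1741
d((-7, -5), (4, -13)) = 13.6015 <-- minimum
d((-7, -5), (-26, -12)) = 20.2485
d((4, -13), (-26, -12)) = 30.0167

Closest pair: (-7, -5) and (4, -13) with distance 13.6015

The closest pair is (-7, -5) and (4, -13) with Euclidean distance 13.6015. For 7 points, brute-force pairwise comparison is shown above. For large n, the divide-and-conquer algorithm (sort by x, recurse on halves, check the dividing strip) achieves O(n log n).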